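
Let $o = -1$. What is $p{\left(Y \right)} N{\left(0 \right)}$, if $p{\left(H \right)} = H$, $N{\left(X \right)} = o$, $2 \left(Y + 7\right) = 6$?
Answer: $4$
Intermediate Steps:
$Y = -4$ ($Y = -7 + \frac{1}{2} \cdot 6 = -7 + 3 = -4$)
$N{\left(X \right)} = -1$
$p{\left(Y \right)} N{\left(0 \right)} = \left(-4\right) \left(-1\right) = 4$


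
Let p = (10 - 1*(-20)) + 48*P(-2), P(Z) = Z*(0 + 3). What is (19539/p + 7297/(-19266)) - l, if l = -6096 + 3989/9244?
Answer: 23048744901265/3829040436 ≈ 6019.5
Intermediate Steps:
P(Z) = 3*Z (P(Z) = Z*3 = 3*Z)
p = -258 (p = (10 - 1*(-20)) + 48*(3*(-2)) = (10 + 20) + 48*(-6) = 30 - 288 = -258)
l = -56347435/9244 (l = -6096 + 3989*(1/9244) = -6096 + 3989/9244 = -56347435/9244 ≈ -6095.6)
(19539/p + 7297/(-19266)) - l = (19539/(-258) + 7297/(-19266)) - 1*(-56347435/9244) = (19539*(-1/258) + 7297*(-1/19266)) + 56347435/9244 = (-6513/86 - 7297/19266) + 56347435/9244 = -31526750/414219 + 56347435/9244 = 23048744901265/3829040436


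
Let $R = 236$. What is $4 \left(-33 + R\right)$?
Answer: $812$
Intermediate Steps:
$4 \left(-33 + R\right) = 4 \left(-33 + 236\right) = 4 \cdot 203 = 812$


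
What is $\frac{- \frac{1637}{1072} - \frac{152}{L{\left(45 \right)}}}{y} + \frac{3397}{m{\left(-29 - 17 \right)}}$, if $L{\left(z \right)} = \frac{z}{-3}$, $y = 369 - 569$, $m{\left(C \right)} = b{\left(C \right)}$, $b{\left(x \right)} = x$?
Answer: $- \frac{5465558947}{73968000} \approx -73.891$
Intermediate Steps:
$m{\left(C \right)} = C$
$y = -200$ ($y = 369 - 569 = -200$)
$L{\left(z \right)} = - \frac{z}{3}$ ($L{\left(z \right)} = z \left(- \frac{1}{3}\right) = - \frac{z}{3}$)
$\frac{- \frac{1637}{1072} - \frac{152}{L{\left(45 \right)}}}{y} + \frac{3397}{m{\left(-29 - 17 \right)}} = \frac{- \frac{1637}{1072} - \frac{152}{\left(- \frac{1}{3}\right) 45}}{-200} + \frac{3397}{-29 - 17} = \left(\left(-1637\right) \frac{1}{1072} - \frac{152}{-15}\right) \left(- \frac{1}{200}\right) + \frac{3397}{-29 - 17} = \left(- \frac{1637}{1072} - - \frac{152}{15}\right) \left(- \frac{1}{200}\right) + \frac{3397}{-46} = \left(- \frac{1637}{1072} + \frac{152}{15}\right) \left(- \frac{1}{200}\right) + 3397 \left(- \frac{1}{46}\right) = \frac{138389}{16080} \left(- \frac{1}{200}\right) - \frac{3397}{46} = - \frac{138389}{3216000} - \frac{3397}{46} = - \frac{5465558947}{73968000}$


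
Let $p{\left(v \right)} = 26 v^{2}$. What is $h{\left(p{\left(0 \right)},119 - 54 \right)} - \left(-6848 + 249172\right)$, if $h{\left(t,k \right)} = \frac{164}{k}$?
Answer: $- \frac{15750896}{65} \approx -2.4232 \cdot 10^{5}$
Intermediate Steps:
$h{\left(p{\left(0 \right)},119 - 54 \right)} - \left(-6848 + 249172\right) = \frac{164}{119 - 54} - \left(-6848 + 249172\right) = \frac{164}{65} - 242324 = - \frac{15750896}{65}$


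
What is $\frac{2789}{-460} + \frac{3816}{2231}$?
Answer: $- \frac{194213}{44620} \approx -4.3526$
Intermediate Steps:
$\frac{2789}{-460} + \frac{3816}{2231} = 2789 \left(- \frac{1}{460}\right) + 3816 \cdot \frac{1}{2231} = - \frac{2789}{460} + \frac{3816}{2231} = - \frac{194213}{44620}$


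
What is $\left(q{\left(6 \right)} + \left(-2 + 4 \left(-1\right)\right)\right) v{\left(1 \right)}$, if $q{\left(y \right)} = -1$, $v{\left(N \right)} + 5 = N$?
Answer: $28$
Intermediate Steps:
$v{\left(N \right)} = -5 + N$
$\left(q{\left(6 \right)} + \left(-2 + 4 \left(-1\right)\right)\right) v{\left(1 \right)} = \left(-1 + \left(-2 + 4 \left(-1\right)\right)\right) \left(-5 + 1\right) = \left(-1 - 6\right) \left(-4\right) = \left(-7\right) \left(-4\right) = 28$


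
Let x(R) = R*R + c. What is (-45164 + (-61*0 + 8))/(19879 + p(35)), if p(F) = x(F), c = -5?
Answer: -15052/7033 ≈ -2.1402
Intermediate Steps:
x(R) = -5 + R² (x(R) = R*R - 5 = R² - 5 = -5 + R²)
p(F) = -5 + F²
(-45164 + (-61*0 + 8))/(19879 + p(35)) = (-45164 + (-61*0 + 8))/(19879 + (-5 + 35²)) = (-45164 + (0 + 8))/(19879 + (-5 + 1225)) = (-45164 + 8)/(19879 + 1220) = -45156/21099 = -45156*1/21099 = -15052/7033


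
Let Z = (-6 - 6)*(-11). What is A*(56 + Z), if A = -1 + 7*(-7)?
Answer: -9400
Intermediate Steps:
A = -50 (A = -1 - 49 = -50)
Z = 132 (Z = -12*(-11) = 132)
A*(56 + Z) = -50*(56 + 132) = -50*188 = -9400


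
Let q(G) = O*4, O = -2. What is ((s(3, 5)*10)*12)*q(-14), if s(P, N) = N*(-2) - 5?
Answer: 14400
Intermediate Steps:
s(P, N) = -5 - 2*N (s(P, N) = -2*N - 5 = -5 - 2*N)
q(G) = -8 (q(G) = -2*4 = -8)
((s(3, 5)*10)*12)*q(-14) = (((-5 - 2*5)*10)*12)*(-8) = (((-5 - 10)*10)*12)*(-8) = (-15*10*12)*(-8) = -150*12*(-8) = -1800*(-8) = 14400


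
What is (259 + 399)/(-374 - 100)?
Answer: -329/237 ≈ -1.3882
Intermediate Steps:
(259 + 399)/(-374 - 100) = 658/(-474) = 658*(-1/474) = -329/237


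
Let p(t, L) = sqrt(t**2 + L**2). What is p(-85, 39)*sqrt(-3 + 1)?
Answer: 2*I*sqrt(4373) ≈ 132.26*I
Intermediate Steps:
p(t, L) = sqrt(L**2 + t**2)
p(-85, 39)*sqrt(-3 + 1) = sqrt(39**2 + (-85)**2)*sqrt(-3 + 1) = sqrt(1521 + 7225)*sqrt(-2) = sqrt(8746)*(I*sqrt(2)) = 2*I*sqrt(4373)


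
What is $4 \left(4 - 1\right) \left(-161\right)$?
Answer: $-1932$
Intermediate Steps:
$4 \left(4 - 1\right) \left(-161\right) = 4 \cdot 3 \left(-161\right) = 12 \left(-161\right) = -1932$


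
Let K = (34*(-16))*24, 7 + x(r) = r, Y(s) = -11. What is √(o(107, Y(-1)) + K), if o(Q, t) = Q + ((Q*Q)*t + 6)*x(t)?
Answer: √2253845 ≈ 1501.3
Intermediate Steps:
x(r) = -7 + r
o(Q, t) = Q + (-7 + t)*(6 + t*Q²) (o(Q, t) = Q + ((Q*Q)*t + 6)*(-7 + t) = Q + (Q²*t + 6)*(-7 + t) = Q + (t*Q² + 6)*(-7 + t) = Q + (6 + t*Q²)*(-7 + t) = Q + (-7 + t)*(6 + t*Q²))
K = -13056 (K = -544*24 = -13056)
√(o(107, Y(-1)) + K) = √((-42 + 107 + 6*(-11) - 11*107²*(-7 - 11)) - 13056) = √((-42 + 107 - 66 - 11*11449*(-18)) - 13056) = √((-42 + 107 - 66 + 2266902) - 13056) = √(2266901 - 13056) = √2253845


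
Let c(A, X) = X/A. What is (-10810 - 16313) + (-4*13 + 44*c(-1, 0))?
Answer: -27175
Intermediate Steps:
(-10810 - 16313) + (-4*13 + 44*c(-1, 0)) = (-10810 - 16313) + (-4*13 + 44*(0/(-1))) = -27123 + (-52 + 44*(0*(-1))) = -27123 + (-52 + 44*0) = -27123 + (-52 + 0) = -27123 - 52 = -27175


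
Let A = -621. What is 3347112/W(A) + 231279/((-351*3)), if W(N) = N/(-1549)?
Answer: 67399021205/8073 ≈ 8.3487e+6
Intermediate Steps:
W(N) = -N/1549 (W(N) = N*(-1/1549) = -N/1549)
3347112/W(A) + 231279/((-351*3)) = 3347112/((-1/1549*(-621))) + 231279/((-351*3)) = 3347112/(621/1549) + 231279/(-1053) = 3347112*(1549/621) + 231279*(-1/1053) = 1728225496/207 - 77093/351 = 67399021205/8073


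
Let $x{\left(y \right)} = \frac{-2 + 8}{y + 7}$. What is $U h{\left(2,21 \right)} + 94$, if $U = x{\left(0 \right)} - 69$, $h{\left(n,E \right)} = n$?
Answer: $- \frac{296}{7} \approx -42.286$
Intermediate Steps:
$x{\left(y \right)} = \frac{6}{7 + y}$
$U = - \frac{477}{7}$ ($U = \frac{6}{7 + 0} - 69 = \frac{6}{7} - 69 = - \frac{477}{7} \approx -68.143$)
$U h{\left(2,21 \right)} + 94 = \left(- \frac{477}{7}\right) 2 + 94 = - \frac{954}{7} + 94 = - \frac{296}{7}$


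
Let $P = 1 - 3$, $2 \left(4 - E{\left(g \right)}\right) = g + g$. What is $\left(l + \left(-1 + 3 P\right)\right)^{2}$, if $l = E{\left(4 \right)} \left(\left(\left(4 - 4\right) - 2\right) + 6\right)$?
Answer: $49$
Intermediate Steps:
$E{\left(g \right)} = 4 - g$ ($E{\left(g \right)} = 4 - \frac{g + g}{2} = 4 - \frac{2 g}{2} = 4 - g$)
$P = -2$ ($P = 1 - 3 = -2$)
$l = 0$ ($l = \left(4 - 4\right) \left(\left(\left(4 - 4\right) - 2\right) + 6\right) = \left(4 - 4\right) \left(\left(0 - 2\right) + 6\right) = 0 \left(-2 + 6\right) = 0 \cdot 4 = 0$)
$\left(l + \left(-1 + 3 P\right)\right)^{2} = \left(0 + \left(-1 + 3 \left(-2\right)\right)\right)^{2} = \left(0 - 7\right)^{2} = \left(-7\right)^{2} = 49$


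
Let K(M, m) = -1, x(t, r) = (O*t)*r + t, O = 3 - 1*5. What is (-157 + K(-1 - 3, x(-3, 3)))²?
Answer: 24964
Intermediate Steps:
O = -2 (O = 3 - 5 = -2)
x(t, r) = t - 2*r*t (x(t, r) = (-2*t)*r + t = -2*r*t + t = t - 2*r*t)
(-157 + K(-1 - 3, x(-3, 3)))² = (-157 - 1)² = (-158)² = 24964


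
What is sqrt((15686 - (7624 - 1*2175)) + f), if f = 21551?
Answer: 6*sqrt(883) ≈ 178.29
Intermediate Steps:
sqrt((15686 - (7624 - 1*2175)) + f) = sqrt((15686 - (7624 - 1*2175)) + 21551) = sqrt((15686 - (7624 - 2175)) + 21551) = sqrt((15686 - 1*5449) + 21551) = sqrt((15686 - 5449) + 21551) = sqrt(10237 + 21551) = sqrt(31788) = 6*sqrt(883)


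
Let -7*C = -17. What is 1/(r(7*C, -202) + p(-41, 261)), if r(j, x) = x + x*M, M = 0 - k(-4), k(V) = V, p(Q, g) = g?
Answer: -1/749 ≈ -0.0013351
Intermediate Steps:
C = 17/7 (C = -⅐*(-17) = 17/7 ≈ 2.4286)
M = 4 (M = 0 - 1*(-4) = 0 + 4 = 4)
r(j, x) = 5*x (r(j, x) = x + x*4 = x + 4*x = 5*x)
1/(r(7*C, -202) + p(-41, 261)) = 1/(5*(-202) + 261) = 1/(-1010 + 261) = 1/(-749) = -1/749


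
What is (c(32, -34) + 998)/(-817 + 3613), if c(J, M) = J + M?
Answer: 83/233 ≈ 0.35622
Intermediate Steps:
(c(32, -34) + 998)/(-817 + 3613) = ((32 - 34) + 998)/(-817 + 3613) = (-2 + 998)/2796 = 996*(1/2796) = 83/233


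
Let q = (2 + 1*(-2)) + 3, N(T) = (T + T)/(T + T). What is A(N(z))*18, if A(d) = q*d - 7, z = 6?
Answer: -72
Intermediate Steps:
N(T) = 1 (N(T) = (2*T)/((2*T)) = (2*T)*(1/(2*T)) = 1)
q = 3 (q = (2 - 2) + 3 = 0 + 3 = 3)
A(d) = -7 + 3*d (A(d) = 3*d - 7 = -7 + 3*d)
A(N(z))*18 = (-7 + 3*1)*18 = (-7 + 3)*18 = -4*18 = -72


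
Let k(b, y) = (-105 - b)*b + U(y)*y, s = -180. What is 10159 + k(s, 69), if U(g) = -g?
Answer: -8102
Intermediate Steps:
k(b, y) = -y**2 + b*(-105 - b) (k(b, y) = (-105 - b)*b + (-y)*y = b*(-105 - b) - y**2 = -y**2 + b*(-105 - b))
10159 + k(s, 69) = 10159 + (-1*(-180)**2 - 1*69**2 - 105*(-180)) = 10159 + (-1*32400 - 1*4761 + 18900) = 10159 + (-32400 - 4761 + 18900) = 10159 - 18261 = -8102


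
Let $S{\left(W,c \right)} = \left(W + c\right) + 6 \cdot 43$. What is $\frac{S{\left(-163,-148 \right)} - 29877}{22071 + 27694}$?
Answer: $- \frac{5986}{9953} \approx -0.60143$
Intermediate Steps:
$S{\left(W,c \right)} = 258 + W + c$ ($S{\left(W,c \right)} = \left(W + c\right) + 258 = 258 + W + c$)
$\frac{S{\left(-163,-148 \right)} - 29877}{22071 + 27694} = \frac{\left(258 - 163 - 148\right) - 29877}{22071 + 27694} = \frac{-53 - 29877}{49765} = \left(-29930\right) \frac{1}{49765} = - \frac{5986}{9953}$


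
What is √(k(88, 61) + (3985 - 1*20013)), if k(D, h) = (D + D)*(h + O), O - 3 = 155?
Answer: 2*√5629 ≈ 150.05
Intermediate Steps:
O = 158 (O = 3 + 155 = 158)
k(D, h) = 2*D*(158 + h) (k(D, h) = (D + D)*(h + 158) = (2*D)*(158 + h) = 2*D*(158 + h))
√(k(88, 61) + (3985 - 1*20013)) = √(2*88*(158 + 61) + (3985 - 1*20013)) = √(2*88*219 + (3985 - 20013)) = √(38544 - 16028) = √22516 = 2*√5629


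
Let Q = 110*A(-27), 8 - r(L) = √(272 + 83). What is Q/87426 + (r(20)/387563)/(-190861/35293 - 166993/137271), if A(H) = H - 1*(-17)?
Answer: -855338063763194089/67963882528084389165 + 4844705403*√355/12438200540449640 ≈ -0.012578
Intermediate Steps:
A(H) = 17 + H (A(H) = H + 17 = 17 + H)
r(L) = 8 - √355 (r(L) = 8 - √(272 + 83) = 8 - √355)
Q = -1100 (Q = 110*(17 - 27) = 110*(-10) = -1100)
Q/87426 + (r(20)/387563)/(-190861/35293 - 166993/137271) = -1100/87426 + ((8 - √355)/387563)/(-190861/35293 - 166993/137271) = -1100*1/87426 + ((8 - √355)*(1/387563))/(-190861*1/35293 - 166993*1/137271) = -550/43713 + (8/387563 - √355/387563)/(-190861/35293 - 166993/137271) = -550/43713 + (8/387563 - √355/387563)/(-32093364280/4844705403) = -550/43713 + (8/387563 - √355/387563)*(-4844705403/32093364280) = -550/43713 + (-4844705403/1554775067556205 + 4844705403*√355/12438200540449640) = -855338063763194089/67963882528084389165 + 4844705403*√355/12438200540449640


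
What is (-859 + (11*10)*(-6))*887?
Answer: -1347353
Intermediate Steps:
(-859 + (11*10)*(-6))*887 = (-859 + 110*(-6))*887 = (-859 - 660)*887 = -1519*887 = -1347353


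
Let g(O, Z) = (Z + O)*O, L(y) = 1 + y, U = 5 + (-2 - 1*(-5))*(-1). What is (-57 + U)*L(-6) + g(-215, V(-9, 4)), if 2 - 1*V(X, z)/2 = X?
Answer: 41770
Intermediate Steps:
V(X, z) = 4 - 2*X
U = 2 (U = 5 + (-2 + 5)*(-1) = 5 + 3*(-1) = 5 - 3 = 2)
g(O, Z) = O*(O + Z) (g(O, Z) = (O + Z)*O = O*(O + Z))
(-57 + U)*L(-6) + g(-215, V(-9, 4)) = (-57 + 2)*(1 - 6) - 215*(-215 + (4 - 2*(-9))) = -55*(-5) - 215*(-215 + (4 + 18)) = 275 - 215*(-215 + 22) = 275 - 215*(-193) = 275 + 41495 = 41770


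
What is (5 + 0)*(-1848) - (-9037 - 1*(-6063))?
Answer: -6266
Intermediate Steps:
(5 + 0)*(-1848) - (-9037 - 1*(-6063)) = 5*(-1848) - (-9037 + 6063) = -9240 - 1*(-2974) = -9240 + 2974 = -6266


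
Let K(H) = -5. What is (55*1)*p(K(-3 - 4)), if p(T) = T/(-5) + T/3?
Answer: -110/3 ≈ -36.667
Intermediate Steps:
p(T) = 2*T/15 (p(T) = T*(-⅕) + T*(⅓) = -T/5 + T/3 = 2*T/15)
(55*1)*p(K(-3 - 4)) = (55*1)*((2/15)*(-5)) = 55*(-⅔) = -110/3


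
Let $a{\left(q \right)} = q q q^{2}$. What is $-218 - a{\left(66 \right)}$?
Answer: $-18974954$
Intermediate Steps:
$a{\left(q \right)} = q^{4}$ ($a{\left(q \right)} = q^{2} q^{2} = q^{4}$)
$-218 - a{\left(66 \right)} = -218 - 66^{4} = -218 - 18974736 = -18974954$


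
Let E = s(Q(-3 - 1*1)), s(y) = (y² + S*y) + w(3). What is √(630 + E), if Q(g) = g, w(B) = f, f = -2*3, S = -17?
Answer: 2*√177 ≈ 26.608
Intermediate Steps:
f = -6
w(B) = -6
s(y) = -6 + y² - 17*y (s(y) = (y² - 17*y) - 6 = -6 + y² - 17*y)
E = 78 (E = -6 + (-3 - 1*1)² - 17*(-3 - 1*1) = -6 + (-3 - 1)² - 17*(-3 - 1) = -6 + (-4)² - 17*(-4) = -6 + 16 + 68 = 78)
√(630 + E) = √(630 + 78) = √708 = 2*√177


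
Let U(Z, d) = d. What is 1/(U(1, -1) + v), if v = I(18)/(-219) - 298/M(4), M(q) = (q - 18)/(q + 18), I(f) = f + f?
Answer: 511/238699 ≈ 0.0021408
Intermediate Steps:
I(f) = 2*f
M(q) = (-18 + q)/(18 + q)
v = 239210/511 (v = (2*18)/(-219) - 298*(18 + 4)/(-18 + 4) = 36*(-1/219) - 298/(-14/22) = -12/73 - 298/((1/22)*(-14)) = -12/73 - 298/(-7/11) = -12/73 - 298*(-11/7) = -12/73 + 3278/7 = 239210/511 ≈ 468.12)
1/(U(1, -1) + v) = 1/(-1 + 239210/511) = 1/(238699/511) = 511/238699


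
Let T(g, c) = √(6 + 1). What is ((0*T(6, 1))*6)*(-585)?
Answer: 0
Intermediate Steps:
T(g, c) = √7
((0*T(6, 1))*6)*(-585) = ((0*√7)*6)*(-585) = (0*6)*(-585) = 0*(-585) = 0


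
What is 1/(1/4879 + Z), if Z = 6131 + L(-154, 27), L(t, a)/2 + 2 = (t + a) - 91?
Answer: 4879/27766390 ≈ 0.00017572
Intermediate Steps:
L(t, a) = -186 + 2*a + 2*t (L(t, a) = -4 + 2*((t + a) - 91) = -4 + 2*((a + t) - 91) = -4 + 2*(-91 + a + t) = -4 + (-182 + 2*a + 2*t) = -186 + 2*a + 2*t)
Z = 5691 (Z = 6131 + (-186 + 2*27 + 2*(-154)) = 6131 + (-186 + 54 - 308) = 6131 - 440 = 5691)
1/(1/4879 + Z) = 1/(1/4879 + 5691) = 1/(27766390/4879) = 4879/27766390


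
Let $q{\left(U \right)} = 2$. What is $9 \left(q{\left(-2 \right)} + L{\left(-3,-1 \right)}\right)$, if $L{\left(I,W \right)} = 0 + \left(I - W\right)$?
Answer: $0$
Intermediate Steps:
$L{\left(I,W \right)} = I - W$
$9 \left(q{\left(-2 \right)} + L{\left(-3,-1 \right)}\right) = 9 \left(2 - 2\right) = 9 \cdot 0 = 0$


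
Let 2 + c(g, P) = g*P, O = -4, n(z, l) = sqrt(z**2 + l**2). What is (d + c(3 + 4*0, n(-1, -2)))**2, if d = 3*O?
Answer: 241 - 84*sqrt(5) ≈ 53.170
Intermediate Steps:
n(z, l) = sqrt(l**2 + z**2)
c(g, P) = -2 + P*g (c(g, P) = -2 + g*P = -2 + P*g)
d = -12 (d = 3*(-4) = -12)
(d + c(3 + 4*0, n(-1, -2)))**2 = (-12 + (-2 + sqrt((-2)**2 + (-1)**2)*(3 + 4*0)))**2 = (-12 + (-2 + sqrt(4 + 1)*(3 + 0)))**2 = (-12 + (-2 + sqrt(5)*3))**2 = (-12 + (-2 + 3*sqrt(5)))**2 = (-14 + 3*sqrt(5))**2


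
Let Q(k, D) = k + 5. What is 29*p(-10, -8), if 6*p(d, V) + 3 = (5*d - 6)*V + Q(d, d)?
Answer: 6380/3 ≈ 2126.7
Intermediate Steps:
Q(k, D) = 5 + k
p(d, V) = ⅓ + d/6 + V*(-6 + 5*d)/6 (p(d, V) = -½ + ((5*d - 6)*V + (5 + d))/6 = -½ + ((-6 + 5*d)*V + (5 + d))/6 = -½ + (V*(-6 + 5*d) + (5 + d))/6 = -½ + (5 + d + V*(-6 + 5*d))/6 = -½ + (⅚ + d/6 + V*(-6 + 5*d)/6) = ⅓ + d/6 + V*(-6 + 5*d)/6)
29*p(-10, -8) = 29*(⅓ - 1*(-8) + (⅙)*(-10) + (⅚)*(-8)*(-10)) = 29*(⅓ + 8 - 5/3 + 200/3) = 29*(220/3) = 6380/3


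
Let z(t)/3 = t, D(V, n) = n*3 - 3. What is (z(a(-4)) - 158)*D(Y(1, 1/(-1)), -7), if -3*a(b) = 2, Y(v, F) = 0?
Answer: 3840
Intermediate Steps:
a(b) = -2/3 (a(b) = -1/3*2 = -2/3)
D(V, n) = -3 + 3*n (D(V, n) = 3*n - 3 = -3 + 3*n)
z(t) = 3*t
(z(a(-4)) - 158)*D(Y(1, 1/(-1)), -7) = (3*(-2/3) - 158)*(-3 + 3*(-7)) = (-2 - 158)*(-3 - 21) = -160*(-24) = 3840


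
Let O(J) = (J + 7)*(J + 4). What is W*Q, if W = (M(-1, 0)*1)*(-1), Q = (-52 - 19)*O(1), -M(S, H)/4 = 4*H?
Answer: 0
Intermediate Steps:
M(S, H) = -16*H
O(J) = (4 + J)*(7 + J) (O(J) = (7 + J)*(4 + J) = (4 + J)*(7 + J))
Q = -2840 (Q = (-52 - 19)*(28 + 1**2 + 11*1) = -71*(28 + 1 + 11) = -71*40 = -2840)
W = 0 (W = (-16*0*1)*(-1) = (0*1)*(-1) = 0*(-1) = 0)
W*Q = 0*(-2840) = 0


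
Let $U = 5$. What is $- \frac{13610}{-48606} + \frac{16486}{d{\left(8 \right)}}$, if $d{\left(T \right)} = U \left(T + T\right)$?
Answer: $\frac{200601829}{972120} \approx 206.35$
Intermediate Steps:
$d{\left(T \right)} = 10 T$ ($d{\left(T \right)} = 5 \left(T + T\right) = 5 \cdot 2 T = 10 T$)
$- \frac{13610}{-48606} + \frac{16486}{d{\left(8 \right)}} = - \frac{13610}{-48606} + \frac{16486}{10 \cdot 8} = \left(-13610\right) \left(- \frac{1}{48606}\right) + \frac{16486}{80} = \frac{6805}{24303} + 16486 \cdot \frac{1}{80} = \frac{6805}{24303} + \frac{8243}{40} = \frac{200601829}{972120}$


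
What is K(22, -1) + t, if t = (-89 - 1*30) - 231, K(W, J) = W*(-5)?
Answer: -460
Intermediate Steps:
K(W, J) = -5*W
t = -350 (t = (-89 - 30) - 231 = -119 - 231 = -350)
K(22, -1) + t = -5*22 - 350 = -110 - 350 = -460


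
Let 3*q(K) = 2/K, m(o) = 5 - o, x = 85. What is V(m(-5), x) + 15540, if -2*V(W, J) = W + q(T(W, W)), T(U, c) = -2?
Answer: 93211/6 ≈ 15535.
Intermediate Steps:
q(K) = 2/(3*K) (q(K) = (2/K)/3 = 2/(3*K))
V(W, J) = 1/6 - W/2 (V(W, J) = -(W + (2/3)/(-2))/2 = -(W + (2/3)*(-1/2))/2 = -(W - 1/3)/2 = -(-1/3 + W)/2 = 1/6 - W/2)
V(m(-5), x) + 15540 = (1/6 - (5 - 1*(-5))/2) + 15540 = (1/6 - (5 + 5)/2) + 15540 = (1/6 - 1/2*10) + 15540 = (1/6 - 5) + 15540 = -29/6 + 15540 = 93211/6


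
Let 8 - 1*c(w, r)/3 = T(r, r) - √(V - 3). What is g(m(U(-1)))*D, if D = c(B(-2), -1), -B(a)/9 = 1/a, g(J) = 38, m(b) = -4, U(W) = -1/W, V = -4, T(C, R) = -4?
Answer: 1368 + 114*I*√7 ≈ 1368.0 + 301.62*I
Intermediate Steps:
B(a) = -9/a
c(w, r) = 36 + 3*I*√7 (c(w, r) = 24 - 3*(-4 - √(-4 - 3)) = 24 - 3*(-4 - √(-7)) = 24 - 3*(-4 - I*√7) = 24 + (12 + 3*I*√7) = 36 + 3*I*√7)
D = 36 + 3*I*√7 ≈ 36.0 + 7.9373*I
g(m(U(-1)))*D = 38*(36 + 3*I*√7) = 1368 + 114*I*√7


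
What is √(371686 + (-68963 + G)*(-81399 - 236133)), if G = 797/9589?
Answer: √2013525480617713486/9589 ≈ 1.4798e+5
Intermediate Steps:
G = 797/9589 (G = 797*(1/9589) = 797/9589 ≈ 0.083116)
√(371686 + (-68963 + G)*(-81399 - 236133)) = √(371686 + (-68963 + 797/9589)*(-81399 - 236133)) = √(371686 - 661285410/9589*(-317532)) = √(371686 + 209979278808120/9589) = √(209982842905174/9589) = √2013525480617713486/9589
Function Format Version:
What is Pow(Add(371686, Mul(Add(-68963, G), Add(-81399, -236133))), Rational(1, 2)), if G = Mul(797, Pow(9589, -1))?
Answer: Mul(Rational(1, 9589), Pow(2013525480617713486, Rational(1, 2))) ≈ 1.4798e+5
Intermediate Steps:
G = Rational(797, 9589) (G = Mul(797, Rational(1, 9589)) = Rational(797, 9589) ≈ 0.083116)
Pow(Add(371686, Mul(Add(-68963, G), Add(-81399, -236133))), Rational(1, 2)) = Pow(Add(371686, Mul(Add(-68963, Rational(797, 9589)), Add(-81399, -236133))), Rational(1, 2)) = Pow(Add(371686, Mul(Rational(-661285410, 9589), -317532)), Rational(1, 2)) = Pow(Add(371686, Rational(209979278808120, 9589)), Rational(1, 2)) = Pow(Rational(209982842905174, 9589), Rational(1, 2)) = Mul(Rational(1, 9589), Pow(2013525480617713486, Rational(1, 2)))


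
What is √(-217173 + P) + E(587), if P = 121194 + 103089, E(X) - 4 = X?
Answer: 591 + 3*√790 ≈ 675.32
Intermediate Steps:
E(X) = 4 + X
P = 224283
√(-217173 + P) + E(587) = √(-217173 + 224283) + (4 + 587) = √7110 + 591 = 3*√790 + 591 = 591 + 3*√790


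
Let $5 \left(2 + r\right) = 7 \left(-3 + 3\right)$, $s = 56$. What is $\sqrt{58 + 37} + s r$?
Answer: $-112 + \sqrt{95} \approx -102.25$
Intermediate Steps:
$r = -2$ ($r = -2 + \frac{7 \left(-3 + 3\right)}{5} = -2 + \frac{7 \cdot 0}{5} = -2 + \frac{1}{5} \cdot 0 = -2 + 0 = -2$)
$\sqrt{58 + 37} + s r = \sqrt{58 + 37} + 56 \left(-2\right) = \sqrt{95} - 112 = -112 + \sqrt{95}$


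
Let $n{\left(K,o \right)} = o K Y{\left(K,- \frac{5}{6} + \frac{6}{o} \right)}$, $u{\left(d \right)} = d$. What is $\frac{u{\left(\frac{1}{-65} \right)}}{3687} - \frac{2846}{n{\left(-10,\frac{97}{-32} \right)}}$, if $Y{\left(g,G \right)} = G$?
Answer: $\frac{13095514459}{392315235} \approx 33.38$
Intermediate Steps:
$n{\left(K,o \right)} = K o \left(- \frac{5}{6} + \frac{6}{o}\right)$ ($n{\left(K,o \right)} = o K \left(- \frac{5}{6} + \frac{6}{o}\right) = K o \left(\left(-5\right) \frac{1}{6} + \frac{6}{o}\right) = K o \left(- \frac{5}{6} + \frac{6}{o}\right)$)
$\frac{u{\left(\frac{1}{-65} \right)}}{3687} - \frac{2846}{n{\left(-10,\frac{97}{-32} \right)}} = \frac{1}{\left(-65\right) 3687} - \frac{2846}{\frac{1}{6} \left(-10\right) \left(36 - 5 \frac{97}{-32}\right)} = \left(- \frac{1}{65}\right) \frac{1}{3687} - \frac{2846}{\frac{1}{6} \left(-10\right) \left(36 - 5 \cdot 97 \left(- \frac{1}{32}\right)\right)} = - \frac{1}{239655} - \frac{2846}{\frac{1}{6} \left(-10\right) \left(36 - - \frac{485}{32}\right)} = - \frac{1}{239655} - \frac{2846}{\frac{1}{6} \left(-10\right) \left(36 + \frac{485}{32}\right)} = - \frac{1}{239655} - \frac{2846}{\frac{1}{6} \left(-10\right) \frac{1637}{32}} = - \frac{1}{239655} - \frac{2846}{- \frac{8185}{96}} = - \frac{1}{239655} - - \frac{273216}{8185} = - \frac{1}{239655} + \frac{273216}{8185} = \frac{13095514459}{392315235}$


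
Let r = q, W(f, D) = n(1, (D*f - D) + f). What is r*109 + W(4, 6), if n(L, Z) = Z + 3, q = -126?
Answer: -13709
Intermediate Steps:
n(L, Z) = 3 + Z
W(f, D) = 3 + f - D + D*f (W(f, D) = 3 + ((D*f - D) + f) = 3 + ((-D + D*f) + f) = 3 + (f - D + D*f) = 3 + f - D + D*f)
r = -126
r*109 + W(4, 6) = -126*109 + (3 + 4 - 1*6 + 6*4) = -13734 + (3 + 4 - 6 + 24) = -13734 + 25 = -13709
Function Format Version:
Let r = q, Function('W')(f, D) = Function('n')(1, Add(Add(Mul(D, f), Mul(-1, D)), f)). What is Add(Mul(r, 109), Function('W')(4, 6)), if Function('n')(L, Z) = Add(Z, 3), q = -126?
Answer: -13709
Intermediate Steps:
Function('n')(L, Z) = Add(3, Z)
Function('W')(f, D) = Add(3, f, Mul(-1, D), Mul(D, f)) (Function('W')(f, D) = Add(3, Add(Add(Mul(D, f), Mul(-1, D)), f)) = Add(3, Add(Add(Mul(-1, D), Mul(D, f)), f)) = Add(3, Add(f, Mul(-1, D), Mul(D, f))) = Add(3, f, Mul(-1, D), Mul(D, f)))
r = -126
Add(Mul(r, 109), Function('W')(4, 6)) = Add(Mul(-126, 109), Add(3, 4, Mul(-1, 6), Mul(6, 4))) = Add(-13734, Add(3, 4, -6, 24)) = Add(-13734, 25) = -13709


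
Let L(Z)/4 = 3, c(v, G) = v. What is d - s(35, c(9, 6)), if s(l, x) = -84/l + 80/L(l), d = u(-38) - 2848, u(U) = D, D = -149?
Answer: -45019/15 ≈ -3001.3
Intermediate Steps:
u(U) = -149
L(Z) = 12 (L(Z) = 4*3 = 12)
d = -2997 (d = -149 - 2848 = -2997)
s(l, x) = 20/3 - 84/l (s(l, x) = -84/l + 80/12 = -84/l + 80*(1/12) = -84/l + 20/3 = 20/3 - 84/l)
d - s(35, c(9, 6)) = -2997 - (20/3 - 84/35) = -2997 - (20/3 - 84*1/35) = -2997 - (20/3 - 12/5) = -2997 - 1*64/15 = -2997 - 64/15 = -45019/15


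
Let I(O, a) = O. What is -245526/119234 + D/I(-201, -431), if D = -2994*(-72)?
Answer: -4292064273/3994339 ≈ -1074.5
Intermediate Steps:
D = 215568
-245526/119234 + D/I(-201, -431) = -245526/119234 + 215568/(-201) = -245526*1/119234 + 215568*(-1/201) = -122763/59617 - 71856/67 = -4292064273/3994339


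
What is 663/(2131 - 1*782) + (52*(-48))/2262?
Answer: -23941/39121 ≈ -0.61197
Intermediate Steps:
663/(2131 - 1*782) + (52*(-48))/2262 = 663/(2131 - 782) - 2496*1/2262 = 663/1349 - 32/29 = -23941/39121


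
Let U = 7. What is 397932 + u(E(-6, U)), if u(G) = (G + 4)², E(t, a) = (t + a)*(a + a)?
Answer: 398256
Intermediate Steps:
E(t, a) = 2*a*(a + t) (E(t, a) = (a + t)*(2*a) = 2*a*(a + t))
u(G) = (4 + G)²
397932 + u(E(-6, U)) = 397932 + (4 + 2*7*(7 - 6))² = 397932 + (4 + 2*7*1)² = 397932 + (4 + 14)² = 397932 + 18² = 397932 + 324 = 398256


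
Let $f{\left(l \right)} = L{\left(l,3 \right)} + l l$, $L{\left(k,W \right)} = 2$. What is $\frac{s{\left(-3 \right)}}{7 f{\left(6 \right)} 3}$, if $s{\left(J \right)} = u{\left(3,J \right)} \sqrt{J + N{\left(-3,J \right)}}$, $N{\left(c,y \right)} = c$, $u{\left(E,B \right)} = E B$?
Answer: $- \frac{3 i \sqrt{6}}{266} \approx - 0.027626 i$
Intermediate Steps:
$u{\left(E,B \right)} = B E$
$f{\left(l \right)} = 2 + l^{2}$ ($f{\left(l \right)} = 2 + l l = 2 + l^{2}$)
$s{\left(J \right)} = 3 J \sqrt{-3 + J}$ ($s{\left(J \right)} = J 3 \sqrt{J - 3} = 3 J \sqrt{-3 + J}$)
$\frac{s{\left(-3 \right)}}{7 f{\left(6 \right)} 3} = \frac{3 \left(-3\right) \sqrt{-3 - 3}}{7 \left(2 + 6^{2}\right) 3} = \frac{3 \left(-3\right) \sqrt{-6}}{7 \left(2 + 36\right) 3} = \frac{3 \left(-3\right) i \sqrt{6}}{7 \cdot 38 \cdot 3} = \frac{\left(-9\right) i \sqrt{6}}{266 \cdot 3} = \frac{\left(-9\right) i \sqrt{6}}{798} = - 9 i \sqrt{6} \cdot \frac{1}{798} = - \frac{3 i \sqrt{6}}{266}$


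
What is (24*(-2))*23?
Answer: -1104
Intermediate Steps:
(24*(-2))*23 = -48*23 = -1104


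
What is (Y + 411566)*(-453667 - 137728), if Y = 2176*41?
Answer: -296159970890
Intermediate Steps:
Y = 89216
(Y + 411566)*(-453667 - 137728) = (89216 + 411566)*(-453667 - 137728) = 500782*(-591395) = -296159970890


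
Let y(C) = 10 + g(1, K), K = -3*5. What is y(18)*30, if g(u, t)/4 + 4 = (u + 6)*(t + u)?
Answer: -11940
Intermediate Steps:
K = -15
g(u, t) = -16 + 4*(6 + u)*(t + u) (g(u, t) = -16 + 4*((u + 6)*(t + u)) = -16 + 4*((6 + u)*(t + u)) = -16 + 4*(6 + u)*(t + u))
y(C) = -398 (y(C) = 10 + (-16 + 4*1**2 + 24*(-15) + 24*1 + 4*(-15)*1) = 10 + (-16 + 4*1 - 360 + 24 - 60) = 10 + (-16 + 4 - 360 + 24 - 60) = 10 - 408 = -398)
y(18)*30 = -398*30 = -11940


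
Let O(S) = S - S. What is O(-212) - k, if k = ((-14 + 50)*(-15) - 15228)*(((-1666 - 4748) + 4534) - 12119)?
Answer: -220736232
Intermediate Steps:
O(S) = 0
k = 220736232 (k = (36*(-15) - 15228)*((-6414 + 4534) - 12119) = (-540 - 15228)*(-1880 - 12119) = -15768*(-13999) = 220736232)
O(-212) - k = 0 - 1*220736232 = 0 - 220736232 = -220736232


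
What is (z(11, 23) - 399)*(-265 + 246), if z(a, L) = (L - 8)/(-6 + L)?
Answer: 128592/17 ≈ 7564.2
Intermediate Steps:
z(a, L) = (-8 + L)/(-6 + L)
(z(11, 23) - 399)*(-265 + 246) = ((-8 + 23)/(-6 + 23) - 399)*(-265 + 246) = (15/17 - 399)*(-19) = -6768/17*(-19) = 128592/17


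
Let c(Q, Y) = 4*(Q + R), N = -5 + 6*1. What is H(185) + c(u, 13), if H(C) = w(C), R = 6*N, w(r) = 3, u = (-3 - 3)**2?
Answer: 171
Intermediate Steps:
u = 36 (u = (-6)**2 = 36)
N = 1 (N = -5 + 6 = 1)
R = 6 (R = 6*1 = 6)
H(C) = 3
c(Q, Y) = 24 + 4*Q (c(Q, Y) = 4*(Q + 6) = 4*(6 + Q) = 24 + 4*Q)
H(185) + c(u, 13) = 3 + (24 + 4*36) = 3 + (24 + 144) = 3 + 168 = 171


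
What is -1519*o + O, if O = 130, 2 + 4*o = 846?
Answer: -320379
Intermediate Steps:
o = 211 (o = -½ + (¼)*846 = -½ + 423/2 = 211)
-1519*o + O = -1519*211 + 130 = -320509 + 130 = -320379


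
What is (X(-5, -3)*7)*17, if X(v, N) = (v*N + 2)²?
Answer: 34391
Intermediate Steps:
X(v, N) = (2 + N*v)² (X(v, N) = (N*v + 2)² = (2 + N*v)²)
(X(-5, -3)*7)*17 = ((2 - 3*(-5))²*7)*17 = ((2 + 15)²*7)*17 = (17²*7)*17 = (289*7)*17 = 2023*17 = 34391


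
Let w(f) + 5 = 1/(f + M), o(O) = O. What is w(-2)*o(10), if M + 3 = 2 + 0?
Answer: -160/3 ≈ -53.333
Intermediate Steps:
M = -1 (M = -3 + (2 + 0) = -3 + 2 = -1)
w(f) = -5 + 1/(-1 + f) (w(f) = -5 + 1/(f - 1) = -5 + 1/(-1 + f))
w(-2)*o(10) = ((6 - 5*(-2))/(-1 - 2))*10 = ((6 + 10)/(-3))*10 = -⅓*16*10 = -16/3*10 = -160/3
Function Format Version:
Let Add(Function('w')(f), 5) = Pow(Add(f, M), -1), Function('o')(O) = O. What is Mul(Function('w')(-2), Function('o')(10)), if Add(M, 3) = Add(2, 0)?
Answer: Rational(-160, 3) ≈ -53.333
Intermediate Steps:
M = -1 (M = Add(-3, Add(2, 0)) = Add(-3, 2) = -1)
Function('w')(f) = Add(-5, Pow(Add(-1, f), -1)) (Function('w')(f) = Add(-5, Pow(Add(f, -1), -1)) = Add(-5, Pow(Add(-1, f), -1)))
Mul(Function('w')(-2), Function('o')(10)) = Mul(Mul(Pow(Add(-1, -2), -1), Add(6, Mul(-5, -2))), 10) = Mul(Mul(Pow(-3, -1), Add(6, 10)), 10) = Mul(Mul(Rational(-1, 3), 16), 10) = Mul(Rational(-16, 3), 10) = Rational(-160, 3)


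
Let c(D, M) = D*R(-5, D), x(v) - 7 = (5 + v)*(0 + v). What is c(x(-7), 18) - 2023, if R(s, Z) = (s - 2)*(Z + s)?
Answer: -4375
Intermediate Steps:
x(v) = 7 + v*(5 + v) (x(v) = 7 + (5 + v)*(0 + v) = 7 + (5 + v)*v = 7 + v*(5 + v))
R(s, Z) = (-2 + s)*(Z + s)
c(D, M) = D*(35 - 7*D) (c(D, M) = D*((-5)² - 2*D - 2*(-5) + D*(-5)) = D*(25 - 2*D + 10 - 5*D) = D*(35 - 7*D))
c(x(-7), 18) - 2023 = 7*(7 + (-7)² + 5*(-7))*(5 - (7 + (-7)² + 5*(-7))) - 2023 = 7*(7 + 49 - 35)*(5 - (7 + 49 - 35)) - 2023 = 7*21*(5 - 1*21) - 2023 = 7*21*(5 - 21) - 2023 = 7*21*(-16) - 2023 = -2352 - 2023 = -4375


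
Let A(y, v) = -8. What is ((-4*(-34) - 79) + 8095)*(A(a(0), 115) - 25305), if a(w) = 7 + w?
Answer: -206351576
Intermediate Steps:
((-4*(-34) - 79) + 8095)*(A(a(0), 115) - 25305) = ((-4*(-34) - 79) + 8095)*(-8 - 25305) = ((136 - 79) + 8095)*(-25313) = (57 + 8095)*(-25313) = 8152*(-25313) = -206351576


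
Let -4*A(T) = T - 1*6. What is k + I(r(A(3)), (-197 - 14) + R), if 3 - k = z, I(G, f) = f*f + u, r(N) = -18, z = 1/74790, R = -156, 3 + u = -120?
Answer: 10064415509/74790 ≈ 1.3457e+5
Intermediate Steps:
u = -123 (u = -3 - 120 = -123)
A(T) = 3/2 - T/4 (A(T) = -(T - 1*6)/4 = -(T - 6)/4 = -(-6 + T)/4 = 3/2 - T/4)
z = 1/74790 ≈ 1.3371e-5
I(G, f) = -123 + f² (I(G, f) = f*f - 123 = f² - 123 = -123 + f²)
k = 224369/74790 (k = 3 - 1*1/74790 = 3 - 1/74790 = 224369/74790 ≈ 3.0000)
k + I(r(A(3)), (-197 - 14) + R) = 224369/74790 + (-123 + ((-197 - 14) - 156)²) = 224369/74790 + (-123 + (-211 - 156)²) = 224369/74790 + (-123 + (-367)²) = 224369/74790 + (-123 + 134689) = 224369/74790 + 134566 = 10064415509/74790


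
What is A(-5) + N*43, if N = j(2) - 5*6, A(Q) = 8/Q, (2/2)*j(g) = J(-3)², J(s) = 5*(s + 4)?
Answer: -1083/5 ≈ -216.60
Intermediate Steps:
J(s) = 20 + 5*s (J(s) = 5*(4 + s) = 20 + 5*s)
j(g) = 25 (j(g) = (20 + 5*(-3))² = (20 - 15)² = 5² = 25)
N = -5 (N = 25 - 5*6 = 25 - 30 = -5)
A(-5) + N*43 = 8/(-5) - 5*43 = 8*(-⅕) - 215 = -8/5 - 215 = -1083/5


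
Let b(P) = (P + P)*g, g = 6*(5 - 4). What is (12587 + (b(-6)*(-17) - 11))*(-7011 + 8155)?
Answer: 15787200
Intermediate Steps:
g = 6 (g = 6*1 = 6)
b(P) = 12*P (b(P) = (P + P)*6 = (2*P)*6 = 12*P)
(12587 + (b(-6)*(-17) - 11))*(-7011 + 8155) = (12587 + ((12*(-6))*(-17) - 11))*(-7011 + 8155) = (12587 + (-72*(-17) - 11))*1144 = (12587 + (1224 - 11))*1144 = (12587 + 1213)*1144 = 13800*1144 = 15787200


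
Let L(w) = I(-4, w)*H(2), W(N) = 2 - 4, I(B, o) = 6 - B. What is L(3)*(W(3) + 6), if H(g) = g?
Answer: 80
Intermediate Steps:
W(N) = -2
L(w) = 20 (L(w) = (6 - 1*(-4))*2 = (6 + 4)*2 = 10*2 = 20)
L(3)*(W(3) + 6) = 20*(-2 + 6) = 20*4 = 80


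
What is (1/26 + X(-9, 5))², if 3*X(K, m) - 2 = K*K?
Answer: 4669921/6084 ≈ 767.57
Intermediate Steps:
X(K, m) = ⅔ + K²/3 (X(K, m) = ⅔ + (K*K)/3 = ⅔ + K²/3)
(1/26 + X(-9, 5))² = (1/26 + (⅔ + (⅓)*(-9)²))² = (1/26 + (⅔ + (⅓)*81))² = (1/26 + (⅔ + 27))² = (1/26 + 83/3)² = (2161/78)² = 4669921/6084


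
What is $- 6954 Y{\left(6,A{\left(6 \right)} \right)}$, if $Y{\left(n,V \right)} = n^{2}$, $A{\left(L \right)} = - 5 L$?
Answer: $-250344$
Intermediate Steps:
$- 6954 Y{\left(6,A{\left(6 \right)} \right)} = - 6954 \cdot 6^{2} = \left(-6954\right) 36 = -250344$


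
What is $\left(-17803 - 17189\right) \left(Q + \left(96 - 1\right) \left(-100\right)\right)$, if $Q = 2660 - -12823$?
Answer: $-209357136$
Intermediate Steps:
$Q = 15483$ ($Q = 2660 + 12823 = 15483$)
$\left(-17803 - 17189\right) \left(Q + \left(96 - 1\right) \left(-100\right)\right) = \left(-17803 - 17189\right) \left(15483 + \left(96 - 1\right) \left(-100\right)\right) = - 34992 \left(15483 + 95 \left(-100\right)\right) = - 34992 \left(15483 - 9500\right) = \left(-34992\right) 5983 = -209357136$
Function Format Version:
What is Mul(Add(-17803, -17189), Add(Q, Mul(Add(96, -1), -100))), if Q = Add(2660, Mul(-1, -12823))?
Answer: -209357136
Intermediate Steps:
Q = 15483 (Q = Add(2660, 12823) = 15483)
Mul(Add(-17803, -17189), Add(Q, Mul(Add(96, -1), -100))) = Mul(Add(-17803, -17189), Add(15483, Mul(Add(96, -1), -100))) = Mul(-34992, Add(15483, Mul(95, -100))) = Mul(-34992, Add(15483, -9500)) = Mul(-34992, 5983) = -209357136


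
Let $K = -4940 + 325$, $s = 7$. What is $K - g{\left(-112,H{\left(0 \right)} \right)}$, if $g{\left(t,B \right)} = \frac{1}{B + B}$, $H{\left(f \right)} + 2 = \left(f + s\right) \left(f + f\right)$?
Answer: $- \frac{18459}{4} \approx -4614.8$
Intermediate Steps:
$H{\left(f \right)} = -2 + 2 f \left(7 + f\right)$ ($H{\left(f \right)} = -2 + \left(f + 7\right) \left(f + f\right) = -2 + \left(7 + f\right) 2 f = -2 + 2 f \left(7 + f\right)$)
$g{\left(t,B \right)} = \frac{1}{2 B}$
$K = -4615$
$K - g{\left(-112,H{\left(0 \right)} \right)} = -4615 - \frac{1}{2 \left(-2 + 2 \cdot 0^{2} + 14 \cdot 0\right)} = -4615 - \frac{1}{2 \left(-2 + 2 \cdot 0 + 0\right)} = -4615 - \frac{1}{2 \left(-2 + 0 + 0\right)} = -4615 - \frac{1}{2 \left(-2\right)} = -4615 - \frac{1}{2} \left(- \frac{1}{2}\right) = -4615 - - \frac{1}{4} = -4615 + \frac{1}{4} = - \frac{18459}{4}$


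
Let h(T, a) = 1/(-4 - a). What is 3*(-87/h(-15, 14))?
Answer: 4698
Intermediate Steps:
3*(-87/h(-15, 14)) = 3*(-87/((-1/(4 + 14)))) = 3*(-87/((-1/18))) = 3*(-87/((-1*1/18))) = 3*(-87/(-1/18)) = 3*(-87*(-18)) = 3*1566 = 4698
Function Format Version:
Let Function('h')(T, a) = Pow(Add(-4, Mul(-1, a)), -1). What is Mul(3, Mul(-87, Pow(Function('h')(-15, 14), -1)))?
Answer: 4698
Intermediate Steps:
Mul(3, Mul(-87, Pow(Function('h')(-15, 14), -1))) = Mul(3, Mul(-87, Pow(Mul(-1, Pow(Add(4, 14), -1)), -1))) = Mul(3, Mul(-87, Pow(Mul(-1, Pow(18, -1)), -1))) = Mul(3, Mul(-87, Pow(Mul(-1, Rational(1, 18)), -1))) = Mul(3, Mul(-87, Pow(Rational(-1, 18), -1))) = Mul(3, Mul(-87, -18)) = Mul(3, 1566) = 4698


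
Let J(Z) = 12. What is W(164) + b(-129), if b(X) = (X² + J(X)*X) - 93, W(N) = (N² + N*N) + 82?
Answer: 68874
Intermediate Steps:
W(N) = 82 + 2*N² (W(N) = (N² + N²) + 82 = 2*N² + 82 = 82 + 2*N²)
b(X) = -93 + X² + 12*X (b(X) = (X² + 12*X) - 93 = -93 + X² + 12*X)
W(164) + b(-129) = (82 + 2*164²) + (-93 + (-129)² + 12*(-129)) = (82 + 2*26896) + (-93 + 16641 - 1548) = (82 + 53792) + 15000 = 53874 + 15000 = 68874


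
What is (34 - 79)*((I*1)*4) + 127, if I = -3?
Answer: 667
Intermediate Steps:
(34 - 79)*((I*1)*4) + 127 = (34 - 79)*(-3*1*4) + 127 = -(-135)*4 + 127 = -45*(-12) + 127 = 540 + 127 = 667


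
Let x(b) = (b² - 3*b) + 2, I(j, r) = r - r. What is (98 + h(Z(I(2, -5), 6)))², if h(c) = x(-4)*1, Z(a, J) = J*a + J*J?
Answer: 16384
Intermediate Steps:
I(j, r) = 0
x(b) = 2 + b² - 3*b
Z(a, J) = J² + J*a (Z(a, J) = J*a + J² = J² + J*a)
h(c) = 30 (h(c) = (2 + (-4)² - 3*(-4))*1 = (2 + 16 + 12)*1 = 30*1 = 30)
(98 + h(Z(I(2, -5), 6)))² = (98 + 30)² = 128² = 16384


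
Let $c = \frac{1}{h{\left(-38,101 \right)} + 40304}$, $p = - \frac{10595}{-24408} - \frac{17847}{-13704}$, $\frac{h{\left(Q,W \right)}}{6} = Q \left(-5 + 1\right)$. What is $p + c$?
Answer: $\frac{124680884009}{71803259136} \approx 1.7364$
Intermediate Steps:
$h{\left(Q,W \right)} = - 24 Q$ ($h{\left(Q,W \right)} = 6 Q \left(-5 + 1\right) = 6 Q \left(-4\right) = 6 \left(- 4 Q\right) = - 24 Q$)
$p = \frac{3025018}{1742121}$ ($p = \left(-10595\right) \left(- \frac{1}{24408}\right) - - \frac{5949}{4568} = \frac{10595}{24408} + \frac{5949}{4568} = \frac{3025018}{1742121} \approx 1.7364$)
$c = \frac{1}{41216}$ ($c = \frac{1}{\left(-24\right) \left(-38\right) + 40304} = \frac{1}{912 + 40304} = \frac{1}{41216} \approx 2.4262 \cdot 10^{-5}$)
$p + c = \frac{3025018}{1742121} + \frac{1}{41216} = \frac{124680884009}{71803259136}$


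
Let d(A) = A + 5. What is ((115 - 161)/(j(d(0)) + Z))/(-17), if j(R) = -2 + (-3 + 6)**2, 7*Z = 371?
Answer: 23/510 ≈ 0.045098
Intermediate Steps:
Z = 53 (Z = (1/7)*371 = 53)
d(A) = 5 + A
j(R) = 7 (j(R) = -2 + 3**2 = -2 + 9 = 7)
((115 - 161)/(j(d(0)) + Z))/(-17) = ((115 - 161)/(7 + 53))/(-17) = -(-46)/(17*60) = -1/17*(-23/30) = 23/510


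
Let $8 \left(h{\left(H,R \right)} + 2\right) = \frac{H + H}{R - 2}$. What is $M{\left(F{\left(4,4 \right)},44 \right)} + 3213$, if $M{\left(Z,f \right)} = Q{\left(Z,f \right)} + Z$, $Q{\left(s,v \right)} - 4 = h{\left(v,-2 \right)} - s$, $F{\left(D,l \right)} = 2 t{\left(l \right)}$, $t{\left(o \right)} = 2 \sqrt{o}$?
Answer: $\frac{12849}{4} \approx 3212.3$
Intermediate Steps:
$h{\left(H,R \right)} = -2 + \frac{H}{4 \left(-2 + R\right)}$ ($h{\left(H,R \right)} = -2 + \frac{\left(H + H\right) \frac{1}{R - 2}}{8} = -2 + \frac{2 H \frac{1}{-2 + R}}{8} = -2 + \frac{H}{4 \left(-2 + R\right)}$)
$F{\left(D,l \right)} = 4 \sqrt{l}$ ($F{\left(D,l \right)} = 2 \cdot 2 \sqrt{l} = 4 \sqrt{l}$)
$Q{\left(s,v \right)} = 2 - s - \frac{v}{16}$ ($Q{\left(s,v \right)} = 4 - \left(s - \frac{16 + v - -16}{4 \left(-2 - 2\right)}\right) = 4 - \left(s - \frac{16 + v + 16}{4 \left(-4\right)}\right) = 4 - \left(s + \frac{32 + v}{16}\right) = 4 - \left(2 + s + \frac{v}{16}\right) = 2 - s - \frac{v}{16}$)
$M{\left(Z,f \right)} = 2 - \frac{f}{16}$ ($M{\left(Z,f \right)} = \left(2 - Z - \frac{f}{16}\right) + Z = 2 - \frac{f}{16}$)
$M{\left(F{\left(4,4 \right)},44 \right)} + 3213 = \left(2 - \frac{11}{4}\right) + 3213 = - \frac{3}{4} + 3213 = \frac{12849}{4}$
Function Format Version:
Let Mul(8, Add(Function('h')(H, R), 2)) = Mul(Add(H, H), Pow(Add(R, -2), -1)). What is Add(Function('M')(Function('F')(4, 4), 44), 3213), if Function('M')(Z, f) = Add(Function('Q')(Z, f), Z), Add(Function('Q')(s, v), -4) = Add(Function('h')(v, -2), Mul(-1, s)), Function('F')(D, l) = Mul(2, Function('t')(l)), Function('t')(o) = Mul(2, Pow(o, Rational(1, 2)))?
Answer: Rational(12849, 4) ≈ 3212.3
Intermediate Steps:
Function('h')(H, R) = Add(-2, Mul(Rational(1, 4), H, Pow(Add(-2, R), -1))) (Function('h')(H, R) = Add(-2, Mul(Rational(1, 8), Mul(Add(H, H), Pow(Add(R, -2), -1)))) = Add(-2, Mul(Rational(1, 8), Mul(Mul(2, H), Pow(Add(-2, R), -1)))) = Add(-2, Mul(Rational(1, 8), Mul(2, H, Pow(Add(-2, R), -1)))) = Add(-2, Mul(Rational(1, 4), H, Pow(Add(-2, R), -1))))
Function('F')(D, l) = Mul(4, Pow(l, Rational(1, 2))) (Function('F')(D, l) = Mul(2, Mul(2, Pow(l, Rational(1, 2)))) = Mul(4, Pow(l, Rational(1, 2))))
Function('Q')(s, v) = Add(2, Mul(-1, s), Mul(Rational(-1, 16), v)) (Function('Q')(s, v) = Add(4, Add(Mul(Rational(1, 4), Pow(Add(-2, -2), -1), Add(16, v, Mul(-8, -2))), Mul(-1, s))) = Add(4, Add(Mul(Rational(1, 4), Pow(-4, -1), Add(16, v, 16)), Mul(-1, s))) = Add(4, Add(Mul(Rational(1, 4), Rational(-1, 4), Add(32, v)), Mul(-1, s))) = Add(4, Add(Add(-2, Mul(Rational(-1, 16), v)), Mul(-1, s))) = Add(4, Add(-2, Mul(-1, s), Mul(Rational(-1, 16), v))) = Add(2, Mul(-1, s), Mul(Rational(-1, 16), v)))
Function('M')(Z, f) = Add(2, Mul(Rational(-1, 16), f)) (Function('M')(Z, f) = Add(Add(2, Mul(-1, Z), Mul(Rational(-1, 16), f)), Z) = Add(2, Mul(Rational(-1, 16), f)))
Add(Function('M')(Function('F')(4, 4), 44), 3213) = Add(Add(2, Mul(Rational(-1, 16), 44)), 3213) = Add(Add(2, Rational(-11, 4)), 3213) = Add(Rational(-3, 4), 3213) = Rational(12849, 4)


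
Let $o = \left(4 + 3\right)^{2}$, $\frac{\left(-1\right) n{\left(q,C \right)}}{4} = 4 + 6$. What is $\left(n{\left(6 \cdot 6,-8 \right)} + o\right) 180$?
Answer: $1620$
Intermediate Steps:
$n{\left(q,C \right)} = -40$ ($n{\left(q,C \right)} = - 4 \left(4 + 6\right) = \left(-4\right) 10 = -40$)
$o = 49$ ($o = 7^{2} = 49$)
$\left(n{\left(6 \cdot 6,-8 \right)} + o\right) 180 = \left(-40 + 49\right) 180 = 9 \cdot 180 = 1620$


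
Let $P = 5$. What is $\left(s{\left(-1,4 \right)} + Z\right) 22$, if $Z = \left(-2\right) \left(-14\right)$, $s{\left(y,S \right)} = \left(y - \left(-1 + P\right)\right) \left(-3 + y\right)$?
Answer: $1056$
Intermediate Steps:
$s{\left(y,S \right)} = \left(-4 + y\right) \left(-3 + y\right)$ ($s{\left(y,S \right)} = \left(y + \left(1 - 5\right)\right) \left(-3 + y\right) = \left(y - 4\right) \left(-3 + y\right) = \left(-4 + y\right) \left(-3 + y\right)$)
$Z = 28$
$\left(s{\left(-1,4 \right)} + Z\right) 22 = \left(\left(12 + \left(-1\right)^{2} - -7\right) + 28\right) 22 = \left(\left(12 + 1 + 7\right) + 28\right) 22 = \left(20 + 28\right) 22 = 48 \cdot 22 = 1056$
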